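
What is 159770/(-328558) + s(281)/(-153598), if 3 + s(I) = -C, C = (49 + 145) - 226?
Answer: -12274940321/25232925842 ≈ -0.48646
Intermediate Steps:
C = -32 (C = 194 - 226 = -32)
s(I) = 29 (s(I) = -3 - 1*(-32) = -3 + 32 = 29)
159770/(-328558) + s(281)/(-153598) = 159770/(-328558) + 29/(-153598) = 159770*(-1/328558) + 29*(-1/153598) = -79885/164279 - 29/153598 = -12274940321/25232925842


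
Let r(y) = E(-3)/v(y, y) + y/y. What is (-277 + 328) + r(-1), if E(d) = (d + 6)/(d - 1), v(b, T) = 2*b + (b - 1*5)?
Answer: 1667/32 ≈ 52.094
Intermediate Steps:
v(b, T) = -5 + 3*b (v(b, T) = 2*b + (b - 5) = 2*b + (-5 + b) = -5 + 3*b)
E(d) = (6 + d)/(-1 + d)
r(y) = 1 - 3/(4*(-5 + 3*y)) (r(y) = ((6 - 3)/(-1 - 3))/(-5 + 3*y) + y/y = (3/(-4))/(-5 + 3*y) + 1 = (-1/4*3)/(-5 + 3*y) + 1 = -3/(4*(-5 + 3*y)) + 1 = 1 - 3/(4*(-5 + 3*y)))
(-277 + 328) + r(-1) = (-277 + 328) + (-23 + 12*(-1))/(4*(-5 + 3*(-1))) = 51 + (-23 - 12)/(4*(-5 - 3)) = 51 + (1/4)*(-35)/(-8) = 51 + (1/4)*(-1/8)*(-35) = 51 + 35/32 = 1667/32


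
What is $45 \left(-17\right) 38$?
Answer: $-29070$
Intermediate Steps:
$45 \left(-17\right) 38 = \left(-765\right) 38 = -29070$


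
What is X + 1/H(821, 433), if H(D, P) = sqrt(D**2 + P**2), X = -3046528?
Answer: -3046528 + sqrt(861530)/861530 ≈ -3.0465e+6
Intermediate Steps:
X + 1/H(821, 433) = -3046528 + 1/(sqrt(821**2 + 433**2)) = -3046528 + 1/(sqrt(674041 + 187489)) = -3046528 + 1/(sqrt(861530)) = -3046528 + sqrt(861530)/861530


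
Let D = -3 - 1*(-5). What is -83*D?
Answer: -166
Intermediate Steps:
D = 2 (D = -3 + 5 = 2)
-83*D = -83*2 = -166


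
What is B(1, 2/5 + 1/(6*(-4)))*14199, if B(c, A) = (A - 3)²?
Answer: 475614437/4800 ≈ 99086.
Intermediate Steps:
B(c, A) = (-3 + A)²
B(1, 2/5 + 1/(6*(-4)))*14199 = (-3 + (2/5 + 1/(6*(-4))))²*14199 = (-3 + (2*(⅕) + (⅙)*(-¼)))²*14199 = (-3 + (⅖ - 1/24))²*14199 = (-3 + 43/120)²*14199 = (-317/120)²*14199 = (100489/14400)*14199 = 475614437/4800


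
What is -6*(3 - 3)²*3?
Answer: 0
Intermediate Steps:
-6*(3 - 3)²*3 = -6*0²*3 = -6*0*3 = 0*3 = 0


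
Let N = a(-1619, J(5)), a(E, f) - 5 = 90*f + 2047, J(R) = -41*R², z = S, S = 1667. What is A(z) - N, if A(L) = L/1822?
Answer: 164342423/1822 ≈ 90199.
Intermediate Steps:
z = 1667
A(L) = L/1822 (A(L) = L*(1/1822) = L/1822)
a(E, f) = 2052 + 90*f (a(E, f) = 5 + (90*f + 2047) = 5 + (2047 + 90*f) = 2052 + 90*f)
N = -90198 (N = 2052 + 90*(-41*5²) = 2052 + 90*(-41*25) = 2052 + 90*(-1025) = 2052 - 92250 = -90198)
A(z) - N = (1/1822)*1667 - 1*(-90198) = 1667/1822 + 90198 = 164342423/1822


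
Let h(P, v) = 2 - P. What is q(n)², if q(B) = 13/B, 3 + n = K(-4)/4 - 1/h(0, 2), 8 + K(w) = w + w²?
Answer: 676/25 ≈ 27.040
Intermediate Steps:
K(w) = -8 + w + w² (K(w) = -8 + (w + w²) = -8 + w + w²)
n = -5/2 (n = -3 + ((-8 - 4 + (-4)²)/4 - 1/(2 - 1*0)) = -3 + ((-8 - 4 + 16)*(¼) - 1/(2 + 0)) = -3 + (4*(¼) - 1/2) = -3 + (1 - 1*½) = -3 + (1 - ½) = -3 + ½ = -5/2 ≈ -2.5000)
q(n)² = (13/(-5/2))² = (13*(-⅖))² = (-26/5)² = 676/25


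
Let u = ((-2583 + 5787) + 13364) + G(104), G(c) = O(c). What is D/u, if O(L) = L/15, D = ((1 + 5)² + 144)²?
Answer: 30375/15539 ≈ 1.9548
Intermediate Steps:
D = 32400 (D = (6² + 144)² = (36 + 144)² = 180² = 32400)
O(L) = L/15 (O(L) = L*(1/15) = L/15)
G(c) = c/15
u = 248624/15 (u = ((-2583 + 5787) + 13364) + (1/15)*104 = (3204 + 13364) + 104/15 = 16568 + 104/15 = 248624/15 ≈ 16575.)
D/u = 32400/(248624/15) = 32400*(15/248624) = 30375/15539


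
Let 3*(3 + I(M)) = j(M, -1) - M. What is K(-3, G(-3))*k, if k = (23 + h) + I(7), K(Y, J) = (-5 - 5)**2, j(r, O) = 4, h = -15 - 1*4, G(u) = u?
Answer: 0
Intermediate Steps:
h = -19 (h = -15 - 4 = -19)
K(Y, J) = 100 (K(Y, J) = (-10)**2 = 100)
I(M) = -5/3 - M/3 (I(M) = -3 + (4 - M)/3 = -3 + (4/3 - M/3) = -5/3 - M/3)
k = 0 (k = (23 - 19) + (-5/3 - 1/3*7) = 4 + (-5/3 - 7/3) = 4 - 4 = 0)
K(-3, G(-3))*k = 100*0 = 0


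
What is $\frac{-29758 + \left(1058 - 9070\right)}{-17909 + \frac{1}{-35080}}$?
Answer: $\frac{441657200}{209415907} \approx 2.109$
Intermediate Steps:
$\frac{-29758 + \left(1058 - 9070\right)}{-17909 + \frac{1}{-35080}} = \frac{-29758 + \left(1058 - 9070\right)}{-17909 - \frac{1}{35080}} = \frac{-29758 - 8012}{- \frac{628247721}{35080}} = \left(-37770\right) \left(- \frac{35080}{628247721}\right) = \frac{441657200}{209415907}$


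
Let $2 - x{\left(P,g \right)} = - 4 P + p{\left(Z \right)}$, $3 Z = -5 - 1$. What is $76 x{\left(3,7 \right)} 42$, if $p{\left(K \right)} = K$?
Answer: $51072$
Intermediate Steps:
$Z = -2$ ($Z = \frac{-5 - 1}{3} = \frac{1}{3} \left(-6\right) = -2$)
$x{\left(P,g \right)} = 4 + 4 P$ ($x{\left(P,g \right)} = 2 - \left(- 4 P - 2\right) = 2 - \left(-2 - 4 P\right) = 2 + \left(2 + 4 P\right) = 4 + 4 P$)
$76 x{\left(3,7 \right)} 42 = 76 \left(4 + 4 \cdot 3\right) 42 = 76 \left(4 + 12\right) 42 = 76 \cdot 16 \cdot 42 = 1216 \cdot 42 = 51072$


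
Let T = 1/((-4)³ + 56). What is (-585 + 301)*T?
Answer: 71/2 ≈ 35.500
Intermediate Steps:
T = -⅛ (T = 1/(-64 + 56) = 1/(-8) = -⅛ ≈ -0.12500)
(-585 + 301)*T = (-585 + 301)*(-⅛) = -284*(-⅛) = 71/2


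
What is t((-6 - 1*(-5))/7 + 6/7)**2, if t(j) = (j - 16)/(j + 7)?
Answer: 11449/2916 ≈ 3.9263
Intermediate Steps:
t(j) = (-16 + j)/(7 + j)
t((-6 - 1*(-5))/7 + 6/7)**2 = ((-16 + ((-6 - 1*(-5))/7 + 6/7))/(7 + ((-6 - 1*(-5))/7 + 6/7)))**2 = ((-16 + ((-6 + 5)*(1/7) + 6*(1/7)))/(7 + ((-6 + 5)*(1/7) + 6*(1/7))))**2 = ((-16 + (-1*1/7 + 6/7))/(7 + (-1*1/7 + 6/7)))**2 = ((-16 + (-1/7 + 6/7))/(7 + (-1/7 + 6/7)))**2 = ((-16 + 5/7)/(7 + 5/7))**2 = (-107/7/(54/7))**2 = ((7/54)*(-107/7))**2 = (-107/54)**2 = 11449/2916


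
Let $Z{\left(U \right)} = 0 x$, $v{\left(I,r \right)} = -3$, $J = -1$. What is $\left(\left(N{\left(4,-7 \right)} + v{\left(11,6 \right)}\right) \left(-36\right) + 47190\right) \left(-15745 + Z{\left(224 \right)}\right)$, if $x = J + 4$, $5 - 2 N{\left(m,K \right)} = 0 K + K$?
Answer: $-741306090$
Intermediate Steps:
$N{\left(m,K \right)} = \frac{5}{2} - \frac{K}{2}$ ($N{\left(m,K \right)} = \frac{5}{2} - \frac{0 K + K}{2} = \frac{5}{2} - \frac{0 + K}{2} = \frac{5}{2} - \frac{K}{2}$)
$x = 3$ ($x = -1 + 4 = 3$)
$Z{\left(U \right)} = 0$ ($Z{\left(U \right)} = 0 \cdot 3 = 0$)
$\left(\left(N{\left(4,-7 \right)} + v{\left(11,6 \right)}\right) \left(-36\right) + 47190\right) \left(-15745 + Z{\left(224 \right)}\right) = \left(\left(\left(\frac{5}{2} - - \frac{7}{2}\right) - 3\right) \left(-36\right) + 47190\right) \left(-15745 + 0\right) = \left(\left(\left(\frac{5}{2} + \frac{7}{2}\right) - 3\right) \left(-36\right) + 47190\right) \left(-15745\right) = \left(\left(6 - 3\right) \left(-36\right) + 47190\right) \left(-15745\right) = \left(3 \left(-36\right) + 47190\right) \left(-15745\right) = \left(-108 + 47190\right) \left(-15745\right) = 47082 \left(-15745\right) = -741306090$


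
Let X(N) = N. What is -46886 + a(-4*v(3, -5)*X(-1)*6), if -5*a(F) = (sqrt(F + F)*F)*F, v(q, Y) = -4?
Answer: -46886 - 73728*I*sqrt(3)/5 ≈ -46886.0 - 25540.0*I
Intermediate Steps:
a(F) = -sqrt(2)*F**(5/2)/5 (a(F) = -sqrt(F + F)*F*F/5 = -sqrt(2*F)*F*F/5 = -(sqrt(2)*sqrt(F))*F*F/5 = -sqrt(2)*F**(3/2)*F/5 = -sqrt(2)*F**(5/2)/5)
-46886 + a(-4*v(3, -5)*X(-1)*6) = -46886 - sqrt(2)*(-4*(-4*(-1))*6)**(5/2)/5 = -46886 - sqrt(2)*(-16*6)**(5/2)/5 = -46886 - sqrt(2)*(-4*24)**(5/2)/5 = -46886 - sqrt(2)*(-96)**(5/2)/5 = -46886 - sqrt(2)*36864*I*sqrt(6)/5 = -46886 - 73728*I*sqrt(3)/5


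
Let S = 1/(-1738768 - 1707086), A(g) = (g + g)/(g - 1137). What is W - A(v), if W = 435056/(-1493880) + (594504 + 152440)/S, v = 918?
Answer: -35085971131639209346/13631655 ≈ -2.5739e+12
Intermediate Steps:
A(g) = 2*g/(-1137 + g) (A(g) = (2*g)/(-1137 + g) = 2*g/(-1137 + g))
S = -1/3445854 (S = 1/(-3445854) = -1/3445854 ≈ -2.9020e-7)
W = -480629741530869742/186735 (W = 435056/(-1493880) + (594504 + 152440)/(-1/3445854) = 435056*(-1/1493880) + 746944*(-3445854) = -54382/186735 - 2573859970176 = -480629741530869742/186735 ≈ -2.5739e+12)
W - A(v) = -480629741530869742/186735 - 2*918/(-1137 + 918) = -480629741530869742/186735 - 2*918/(-219) = -480629741530869742/186735 - 2*918*(-1)/219 = -480629741530869742/186735 - 1*(-612/73) = -480629741530869742/186735 + 612/73 = -35085971131639209346/13631655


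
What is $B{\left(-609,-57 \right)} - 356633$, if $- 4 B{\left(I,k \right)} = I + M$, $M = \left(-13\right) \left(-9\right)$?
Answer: $-356510$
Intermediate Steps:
$M = 117$
$B{\left(I,k \right)} = - \frac{117}{4} - \frac{I}{4}$ ($B{\left(I,k \right)} = - \frac{I + 117}{4} = - \frac{117 + I}{4} = - \frac{117}{4} - \frac{I}{4}$)
$B{\left(-609,-57 \right)} - 356633 = \left(- \frac{117}{4} - - \frac{609}{4}\right) - 356633 = \left(- \frac{117}{4} + \frac{609}{4}\right) - 356633 = 123 - 356633 = -356510$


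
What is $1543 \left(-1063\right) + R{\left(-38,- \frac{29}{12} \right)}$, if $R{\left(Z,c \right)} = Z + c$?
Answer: $- \frac{19682993}{12} \approx -1.6403 \cdot 10^{6}$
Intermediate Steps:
$1543 \left(-1063\right) + R{\left(-38,- \frac{29}{12} \right)} = 1543 \left(-1063\right) - \left(38 + \frac{29}{12}\right) = -1640209 - \frac{485}{12} = - \frac{19682993}{12}$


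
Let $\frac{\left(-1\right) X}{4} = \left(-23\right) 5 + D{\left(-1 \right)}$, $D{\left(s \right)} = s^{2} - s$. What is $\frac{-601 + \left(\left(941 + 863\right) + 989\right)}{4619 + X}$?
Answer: $\frac{2192}{5071} \approx 0.43226$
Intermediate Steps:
$X = 452$ ($X = - 4 \left(\left(-23\right) 5 - \left(-1 - 1\right)\right) = - 4 \left(-115 - -2\right) = - 4 \left(-115 + 2\right) = \left(-4\right) \left(-113\right) = 452$)
$\frac{-601 + \left(\left(941 + 863\right) + 989\right)}{4619 + X} = \frac{-601 + \left(\left(941 + 863\right) + 989\right)}{4619 + 452} = \frac{-601 + \left(1804 + 989\right)}{5071} = \left(-601 + 2793\right) \frac{1}{5071} = 2192 \cdot \frac{1}{5071} = \frac{2192}{5071}$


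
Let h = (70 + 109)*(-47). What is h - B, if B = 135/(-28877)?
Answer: -242942066/28877 ≈ -8413.0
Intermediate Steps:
B = -135/28877 (B = 135*(-1/28877) = -135/28877 ≈ -0.0046750)
h = -8413 (h = 179*(-47) = -8413)
h - B = -8413 - 1*(-135/28877) = -8413 + 135/28877 = -242942066/28877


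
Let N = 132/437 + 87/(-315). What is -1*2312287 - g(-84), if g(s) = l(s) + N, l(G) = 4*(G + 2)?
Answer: -106084239902/45885 ≈ -2.3120e+6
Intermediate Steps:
l(G) = 8 + 4*G (l(G) = 4*(2 + G) = 8 + 4*G)
N = 1187/45885 (N = 132*(1/437) + 87*(-1/315) = 132/437 - 29/105 = 1187/45885 ≈ 0.025869)
g(s) = 368267/45885 + 4*s (g(s) = (8 + 4*s) + 1187/45885 = 368267/45885 + 4*s)
-1*2312287 - g(-84) = -1*2312287 - (368267/45885 + 4*(-84)) = -2312287 - (368267/45885 - 336) = -2312287 - 1*(-15049093/45885) = -2312287 + 15049093/45885 = -106084239902/45885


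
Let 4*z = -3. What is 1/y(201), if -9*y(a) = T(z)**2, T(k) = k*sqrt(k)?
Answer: 64/3 ≈ 21.333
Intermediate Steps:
z = -3/4 (z = (1/4)*(-3) = -3/4 ≈ -0.75000)
T(k) = k**(3/2)
y(a) = 3/64 (y(a) = -((-3/4)**(3/2))**2/9 = -(-3*I*sqrt(3)/8)**2/9 = -1/9*(-27/64) = 3/64)
1/y(201) = 1/(3/64) = 64/3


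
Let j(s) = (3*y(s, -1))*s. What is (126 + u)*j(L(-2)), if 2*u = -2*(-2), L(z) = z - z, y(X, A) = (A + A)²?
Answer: 0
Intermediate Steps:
y(X, A) = 4*A² (y(X, A) = (2*A)² = 4*A²)
L(z) = 0
j(s) = 12*s (j(s) = (3*(4*(-1)²))*s = (3*(4*1))*s = (3*4)*s = 12*s)
u = 2 (u = (-2*(-2))/2 = (½)*4 = 2)
(126 + u)*j(L(-2)) = (126 + 2)*(12*0) = 128*0 = 0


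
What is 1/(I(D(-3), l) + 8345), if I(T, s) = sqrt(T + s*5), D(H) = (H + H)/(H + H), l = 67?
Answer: 8345/69638689 - 4*sqrt(21)/69638689 ≈ 0.00011957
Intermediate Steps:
D(H) = 1 (D(H) = (2*H)/((2*H)) = (2*H)*(1/(2*H)) = 1)
I(T, s) = sqrt(T + 5*s)
1/(I(D(-3), l) + 8345) = 1/(sqrt(1 + 5*67) + 8345) = 1/(sqrt(1 + 335) + 8345) = 1/(sqrt(336) + 8345) = 1/(4*sqrt(21) + 8345) = 1/(8345 + 4*sqrt(21))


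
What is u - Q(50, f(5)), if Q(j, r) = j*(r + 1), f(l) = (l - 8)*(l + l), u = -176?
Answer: 1274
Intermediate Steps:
f(l) = 2*l*(-8 + l) (f(l) = (-8 + l)*(2*l) = 2*l*(-8 + l))
Q(j, r) = j*(1 + r)
u - Q(50, f(5)) = -176 - 50*(1 + 2*5*(-8 + 5)) = -176 - 50*(1 + 2*5*(-3)) = -176 - 50*(1 - 30) = -176 - 50*(-29) = -176 - 1*(-1450) = -176 + 1450 = 1274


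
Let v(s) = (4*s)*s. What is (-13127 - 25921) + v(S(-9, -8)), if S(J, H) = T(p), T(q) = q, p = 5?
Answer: -38948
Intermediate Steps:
S(J, H) = 5
v(s) = 4*s**2
(-13127 - 25921) + v(S(-9, -8)) = (-13127 - 25921) + 4*5**2 = -39048 + 4*25 = -39048 + 100 = -38948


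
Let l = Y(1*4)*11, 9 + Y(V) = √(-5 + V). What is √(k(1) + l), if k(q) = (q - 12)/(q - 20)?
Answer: √(-35530 + 3971*I)/19 ≈ 0.55353 + 9.9362*I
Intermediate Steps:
k(q) = (-12 + q)/(-20 + q)
Y(V) = -9 + √(-5 + V)
l = -99 + 11*I (l = (-9 + √(-5 + 1*4))*11 = (-9 + √(-5 + 4))*11 = (-9 + √(-1))*11 = (-9 + I)*11 = -99 + 11*I ≈ -99.0 + 11.0*I)
√(k(1) + l) = √((-12 + 1)/(-20 + 1) + (-99 + 11*I)) = √(-11/(-19) + (-99 + 11*I)) = √(-1/19*(-11) + (-99 + 11*I)) = √(11/19 + (-99 + 11*I)) = √(-1870/19 + 11*I)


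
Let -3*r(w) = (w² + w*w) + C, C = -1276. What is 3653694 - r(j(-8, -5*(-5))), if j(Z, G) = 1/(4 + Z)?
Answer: 87678449/24 ≈ 3.6533e+6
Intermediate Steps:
r(w) = 1276/3 - 2*w²/3 (r(w) = -((w² + w*w) - 1276)/3 = -((w² + w²) - 1276)/3 = -(2*w² - 1276)/3 = -(-1276 + 2*w²)/3 = 1276/3 - 2*w²/3)
3653694 - r(j(-8, -5*(-5))) = 3653694 - (1276/3 - 2/(3*(4 - 8)²)) = 3653694 - (1276/3 - 2*(1/(-4))²/3) = 3653694 - (1276/3 - 2*(-¼)²/3) = 3653694 - (1276/3 - ⅔*1/16) = 3653694 - (1276/3 - 1/24) = 3653694 - 1*10207/24 = 3653694 - 10207/24 = 87678449/24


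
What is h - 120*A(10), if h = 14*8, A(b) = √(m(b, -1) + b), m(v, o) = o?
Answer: -248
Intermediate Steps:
A(b) = √(-1 + b)
h = 112
h - 120*A(10) = 112 - 120*√(-1 + 10) = 112 - 120*√9 = 112 - 120*3 = 112 - 360 = -248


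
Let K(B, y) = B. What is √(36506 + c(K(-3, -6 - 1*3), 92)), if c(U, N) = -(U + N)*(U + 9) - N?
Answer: 2*√8970 ≈ 189.42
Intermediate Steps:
c(U, N) = -N - (9 + U)*(N + U) (c(U, N) = -(N + U)*(9 + U) - N = -(9 + U)*(N + U) - N = -N - (9 + U)*(N + U))
√(36506 + c(K(-3, -6 - 1*3), 92)) = √(36506 + (-1*(-3)² - 10*92 - 9*(-3) - 1*92*(-3))) = √(36506 + (-1*9 - 920 + 27 + 276)) = √(36506 + (-9 - 920 + 27 + 276)) = √(36506 - 626) = √35880 = 2*√8970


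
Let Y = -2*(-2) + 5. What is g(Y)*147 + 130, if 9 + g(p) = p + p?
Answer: 1453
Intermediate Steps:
Y = 9 (Y = 4 + 5 = 9)
g(p) = -9 + 2*p (g(p) = -9 + (p + p) = -9 + 2*p)
g(Y)*147 + 130 = (-9 + 2*9)*147 + 130 = (-9 + 18)*147 + 130 = 9*147 + 130 = 1323 + 130 = 1453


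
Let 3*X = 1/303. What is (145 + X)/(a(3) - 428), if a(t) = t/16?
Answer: -2108896/6222105 ≈ -0.33894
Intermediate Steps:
X = 1/909 (X = (⅓)/303 = (⅓)*(1/303) = 1/909 ≈ 0.0011001)
a(t) = t/16 (a(t) = t*(1/16) = t/16)
(145 + X)/(a(3) - 428) = (145 + 1/909)/((1/16)*3 - 428) = 131806/(909*(3/16 - 428)) = 131806/(909*(-6845/16)) = (131806/909)*(-16/6845) = -2108896/6222105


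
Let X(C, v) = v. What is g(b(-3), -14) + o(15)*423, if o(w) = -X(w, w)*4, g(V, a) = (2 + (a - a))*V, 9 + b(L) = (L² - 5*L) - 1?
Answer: -25352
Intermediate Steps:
b(L) = -10 + L² - 5*L (b(L) = -9 + ((L² - 5*L) - 1) = -9 + (-1 + L² - 5*L) = -10 + L² - 5*L)
g(V, a) = 2*V (g(V, a) = (2 + 0)*V = 2*V)
o(w) = -4*w (o(w) = -w*4 = -4*w)
g(b(-3), -14) + o(15)*423 = 2*(-10 + (-3)² - 5*(-3)) - 4*15*423 = 2*(-10 + 9 + 15) - 60*423 = 2*14 - 25380 = 28 - 25380 = -25352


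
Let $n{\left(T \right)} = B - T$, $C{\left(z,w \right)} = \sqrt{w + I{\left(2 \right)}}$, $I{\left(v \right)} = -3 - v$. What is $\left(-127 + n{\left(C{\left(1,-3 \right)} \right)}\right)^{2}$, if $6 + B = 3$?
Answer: $16892 + 520 i \sqrt{2} \approx 16892.0 + 735.39 i$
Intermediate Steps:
$B = -3$ ($B = -6 + 3 = -3$)
$C{\left(z,w \right)} = \sqrt{-5 + w}$ ($C{\left(z,w \right)} = \sqrt{w - 5} = \sqrt{-5 + w}$)
$n{\left(T \right)} = -3 - T$
$\left(-127 + n{\left(C{\left(1,-3 \right)} \right)}\right)^{2} = \left(-127 - \left(3 + \sqrt{-5 - 3}\right)\right)^{2} = \left(-127 - \left(3 + \sqrt{-8}\right)\right)^{2} = \left(-127 - \left(3 + 2 i \sqrt{2}\right)\right)^{2} = \left(-130 - 2 i \sqrt{2}\right)^{2}$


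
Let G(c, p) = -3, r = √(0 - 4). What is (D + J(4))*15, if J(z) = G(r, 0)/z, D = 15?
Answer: 855/4 ≈ 213.75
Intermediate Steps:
r = 2*I (r = √(-4) = 2*I ≈ 2.0*I)
J(z) = -3/z
(D + J(4))*15 = (15 - 3/4)*15 = (15 - 3*¼)*15 = (15 - ¾)*15 = (57/4)*15 = 855/4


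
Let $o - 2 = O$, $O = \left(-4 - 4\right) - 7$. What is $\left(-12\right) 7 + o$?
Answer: $-97$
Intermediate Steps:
$O = -15$ ($O = \left(-4 - 4\right) - 7 = -8 - 7 = -15$)
$o = -13$ ($o = 2 - 15 = -13$)
$\left(-12\right) 7 + o = \left(-12\right) 7 - 13 = -84 - 13 = -97$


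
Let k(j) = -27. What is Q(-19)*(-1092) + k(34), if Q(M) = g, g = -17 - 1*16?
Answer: 36009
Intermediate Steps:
g = -33 (g = -17 - 16 = -33)
Q(M) = -33
Q(-19)*(-1092) + k(34) = -33*(-1092) - 27 = 36036 - 27 = 36009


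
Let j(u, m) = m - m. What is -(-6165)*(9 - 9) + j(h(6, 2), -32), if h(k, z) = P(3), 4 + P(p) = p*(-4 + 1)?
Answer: 0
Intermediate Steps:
P(p) = -4 - 3*p (P(p) = -4 + p*(-4 + 1) = -4 + p*(-3) = -4 - 3*p)
h(k, z) = -13 (h(k, z) = -4 - 3*3 = -4 - 9 = -13)
j(u, m) = 0
-(-6165)*(9 - 9) + j(h(6, 2), -32) = -(-6165)*(9 - 9) + 0 = -(-6165)*0 + 0 = -685*0 + 0 = 0 + 0 = 0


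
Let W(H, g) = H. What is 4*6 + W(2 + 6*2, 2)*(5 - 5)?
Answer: 24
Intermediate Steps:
4*6 + W(2 + 6*2, 2)*(5 - 5) = 4*6 + (2 + 6*2)*(5 - 5) = 24 + (2 + 12)*0 = 24 + 14*0 = 24 + 0 = 24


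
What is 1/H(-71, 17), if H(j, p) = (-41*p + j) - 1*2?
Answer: -1/770 ≈ -0.0012987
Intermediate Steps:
H(j, p) = -2 + j - 41*p (H(j, p) = (j - 41*p) - 2 = -2 + j - 41*p)
1/H(-71, 17) = 1/(-2 - 71 - 41*17) = 1/(-2 - 71 - 697) = 1/(-770) = -1/770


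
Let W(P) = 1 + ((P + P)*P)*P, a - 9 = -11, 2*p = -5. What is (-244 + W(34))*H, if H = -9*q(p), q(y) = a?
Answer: 1410570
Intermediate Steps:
p = -5/2 (p = (½)*(-5) = -5/2 ≈ -2.5000)
a = -2 (a = 9 - 11 = -2)
q(y) = -2
H = 18 (H = -9*(-2) = 18)
W(P) = 1 + 2*P³ (W(P) = 1 + ((2*P)*P)*P = 1 + (2*P²)*P = 1 + 2*P³)
(-244 + W(34))*H = (-244 + (1 + 2*34³))*18 = (-244 + (1 + 2*39304))*18 = (-244 + (1 + 78608))*18 = (-244 + 78609)*18 = 78365*18 = 1410570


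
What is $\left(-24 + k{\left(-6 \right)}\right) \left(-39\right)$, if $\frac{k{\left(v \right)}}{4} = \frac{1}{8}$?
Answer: $\frac{1833}{2} \approx 916.5$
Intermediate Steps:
$k{\left(v \right)} = \frac{1}{2}$ ($k{\left(v \right)} = \frac{4}{8} = 4 \cdot \frac{1}{8} = \frac{1}{2}$)
$\left(-24 + k{\left(-6 \right)}\right) \left(-39\right) = \left(-24 + \frac{1}{2}\right) \left(-39\right) = \left(- \frac{47}{2}\right) \left(-39\right) = \frac{1833}{2}$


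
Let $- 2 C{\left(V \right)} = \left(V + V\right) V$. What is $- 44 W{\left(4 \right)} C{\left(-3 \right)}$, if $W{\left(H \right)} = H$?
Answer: $1584$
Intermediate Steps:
$C{\left(V \right)} = - V^{2}$ ($C{\left(V \right)} = - \frac{\left(V + V\right) V}{2} = - \frac{2 V V}{2} = - \frac{2 V^{2}}{2} = - V^{2}$)
$- 44 W{\left(4 \right)} C{\left(-3 \right)} = \left(-44\right) 4 \left(- \left(-3\right)^{2}\right) = - 176 \left(\left(-1\right) 9\right) = \left(-176\right) \left(-9\right) = 1584$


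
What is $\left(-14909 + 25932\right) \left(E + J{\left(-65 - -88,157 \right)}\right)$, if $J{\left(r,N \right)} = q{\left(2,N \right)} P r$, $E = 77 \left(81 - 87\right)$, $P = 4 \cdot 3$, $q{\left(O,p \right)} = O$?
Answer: $992070$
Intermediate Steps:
$P = 12$
$E = -462$ ($E = 77 \left(-6\right) = -462$)
$J{\left(r,N \right)} = 24 r$ ($J{\left(r,N \right)} = 2 \cdot 12 r = 24 r$)
$\left(-14909 + 25932\right) \left(E + J{\left(-65 - -88,157 \right)}\right) = \left(-14909 + 25932\right) \left(-462 + 24 \left(-65 - -88\right)\right) = 11023 \left(-462 + 24 \left(-65 + 88\right)\right) = 11023 \left(-462 + 24 \cdot 23\right) = 11023 \left(-462 + 552\right) = 11023 \cdot 90 = 992070$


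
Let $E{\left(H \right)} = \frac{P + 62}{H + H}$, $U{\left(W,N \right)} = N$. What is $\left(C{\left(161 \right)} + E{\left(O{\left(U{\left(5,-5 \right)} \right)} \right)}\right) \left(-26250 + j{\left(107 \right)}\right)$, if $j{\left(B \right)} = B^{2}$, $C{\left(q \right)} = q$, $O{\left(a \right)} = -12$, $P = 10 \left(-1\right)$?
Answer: $- \frac{14105353}{6} \approx -2.3509 \cdot 10^{6}$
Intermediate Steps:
$P = -10$
$E{\left(H \right)} = \frac{26}{H}$ ($E{\left(H \right)} = \frac{-10 + 62}{H + H} = \frac{52}{2 H} = 52 \frac{1}{2 H} = \frac{26}{H}$)
$\left(C{\left(161 \right)} + E{\left(O{\left(U{\left(5,-5 \right)} \right)} \right)}\right) \left(-26250 + j{\left(107 \right)}\right) = \left(161 + \frac{26}{-12}\right) \left(-26250 + 107^{2}\right) = \left(161 + 26 \left(- \frac{1}{12}\right)\right) \left(-26250 + 11449\right) = \left(161 - \frac{13}{6}\right) \left(-14801\right) = \frac{953}{6} \left(-14801\right) = - \frac{14105353}{6}$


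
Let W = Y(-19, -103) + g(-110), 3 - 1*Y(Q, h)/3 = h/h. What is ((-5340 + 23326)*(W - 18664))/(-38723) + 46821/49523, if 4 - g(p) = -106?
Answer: 16522900185127/1917679129 ≈ 8616.1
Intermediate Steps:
Y(Q, h) = 6 (Y(Q, h) = 9 - 3*h/h = 9 - 3*1 = 9 - 3 = 6)
g(p) = 110 (g(p) = 4 - 1*(-106) = 4 + 106 = 110)
W = 116 (W = 6 + 110 = 116)
((-5340 + 23326)*(W - 18664))/(-38723) + 46821/49523 = ((-5340 + 23326)*(116 - 18664))/(-38723) + 46821/49523 = (17986*(-18548))*(-1/38723) + 46821*(1/49523) = -333604328*(-1/38723) + 46821/49523 = 333604328/38723 + 46821/49523 = 16522900185127/1917679129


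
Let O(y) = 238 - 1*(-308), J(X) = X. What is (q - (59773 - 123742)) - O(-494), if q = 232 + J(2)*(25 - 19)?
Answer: 63667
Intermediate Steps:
O(y) = 546 (O(y) = 238 + 308 = 546)
q = 244 (q = 232 + 2*(25 - 19) = 232 + 2*6 = 232 + 12 = 244)
(q - (59773 - 123742)) - O(-494) = (244 - (59773 - 123742)) - 1*546 = (244 - 1*(-63969)) - 546 = (244 + 63969) - 546 = 64213 - 546 = 63667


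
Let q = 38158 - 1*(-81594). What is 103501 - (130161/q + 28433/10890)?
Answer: 67485378608687/652049640 ≈ 1.0350e+5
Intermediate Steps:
q = 119752 (q = 38158 + 81594 = 119752)
103501 - (130161/q + 28433/10890) = 103501 - (130161/119752 + 28433/10890) = 103501 - 1*2411180953/652049640 = 103501 - 2411180953/652049640 = 67485378608687/652049640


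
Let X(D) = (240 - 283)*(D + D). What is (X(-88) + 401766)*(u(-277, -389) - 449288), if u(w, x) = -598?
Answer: -184153635924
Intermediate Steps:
X(D) = -86*D
(X(-88) + 401766)*(u(-277, -389) - 449288) = (-86*(-88) + 401766)*(-598 - 449288) = (7568 + 401766)*(-449886) = 409334*(-449886) = -184153635924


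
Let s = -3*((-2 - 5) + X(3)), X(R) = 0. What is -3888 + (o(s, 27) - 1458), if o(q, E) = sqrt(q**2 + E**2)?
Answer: -5346 + 3*sqrt(130) ≈ -5311.8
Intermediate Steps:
s = 21 (s = -3*((-2 - 5) + 0) = -3*(-7 + 0) = -3*(-7) = 21)
o(q, E) = sqrt(E**2 + q**2)
-3888 + (o(s, 27) - 1458) = -3888 + (sqrt(27**2 + 21**2) - 1458) = -3888 + (sqrt(729 + 441) - 1458) = -3888 + (sqrt(1170) - 1458) = -3888 + (3*sqrt(130) - 1458) = -3888 + (-1458 + 3*sqrt(130)) = -5346 + 3*sqrt(130)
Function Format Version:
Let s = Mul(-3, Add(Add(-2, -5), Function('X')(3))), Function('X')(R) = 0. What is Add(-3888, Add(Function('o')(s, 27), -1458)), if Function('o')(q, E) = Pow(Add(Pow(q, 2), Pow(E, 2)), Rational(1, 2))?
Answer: Add(-5346, Mul(3, Pow(130, Rational(1, 2)))) ≈ -5311.8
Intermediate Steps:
s = 21 (s = Mul(-3, Add(Add(-2, -5), 0)) = Mul(-3, Add(-7, 0)) = Mul(-3, -7) = 21)
Function('o')(q, E) = Pow(Add(Pow(E, 2), Pow(q, 2)), Rational(1, 2))
Add(-3888, Add(Function('o')(s, 27), -1458)) = Add(-3888, Add(Pow(Add(Pow(27, 2), Pow(21, 2)), Rational(1, 2)), -1458)) = Add(-3888, Add(Pow(Add(729, 441), Rational(1, 2)), -1458)) = Add(-3888, Add(Pow(1170, Rational(1, 2)), -1458)) = Add(-3888, Add(Mul(3, Pow(130, Rational(1, 2))), -1458)) = Add(-3888, Add(-1458, Mul(3, Pow(130, Rational(1, 2))))) = Add(-5346, Mul(3, Pow(130, Rational(1, 2))))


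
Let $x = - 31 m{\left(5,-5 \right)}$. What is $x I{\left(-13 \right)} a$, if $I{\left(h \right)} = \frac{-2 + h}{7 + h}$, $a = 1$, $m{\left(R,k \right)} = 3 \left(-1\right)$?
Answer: $\frac{465}{2} \approx 232.5$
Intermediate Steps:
$m{\left(R,k \right)} = -3$
$I{\left(h \right)} = \frac{-2 + h}{7 + h}$
$x = 93$ ($x = \left(-31\right) \left(-3\right) = 93$)
$x I{\left(-13 \right)} a = 93 \frac{-2 - 13}{7 - 13} \cdot 1 = 93 \frac{1}{-6} \left(-15\right) 1 = 93 \left(\left(- \frac{1}{6}\right) \left(-15\right)\right) 1 = 93 \cdot \frac{5}{2} \cdot 1 = \frac{465}{2} \cdot 1 = \frac{465}{2}$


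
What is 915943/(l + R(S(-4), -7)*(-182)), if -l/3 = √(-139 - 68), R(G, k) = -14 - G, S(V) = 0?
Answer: 2333822764/6494167 + 8243487*I*√23/6494167 ≈ 359.37 + 6.0877*I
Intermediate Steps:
l = -9*I*√23 (l = -3*√(-139 - 68) = -9*I*√23 ≈ -43.162*I)
915943/(l + R(S(-4), -7)*(-182)) = 915943/(-9*I*√23 + (-14 - 1*0)*(-182)) = 915943/(-9*I*√23 + (-14 + 0)*(-182)) = 915943/(-9*I*√23 - 14*(-182)) = 915943/(-9*I*√23 + 2548) = 915943/(2548 - 9*I*√23)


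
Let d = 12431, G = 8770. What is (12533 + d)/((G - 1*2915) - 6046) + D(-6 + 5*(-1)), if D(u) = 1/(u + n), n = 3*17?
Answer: -998369/7640 ≈ -130.68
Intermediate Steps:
n = 51
D(u) = 1/(51 + u) (D(u) = 1/(u + 51) = 1/(51 + u))
(12533 + d)/((G - 1*2915) - 6046) + D(-6 + 5*(-1)) = (12533 + 12431)/((8770 - 1*2915) - 6046) + 1/(51 + (-6 + 5*(-1))) = 24964/((8770 - 2915) - 6046) + 1/(51 + (-6 - 5)) = 24964/(5855 - 6046) + 1/(51 - 11) = 24964/(-191) + 1/40 = 24964*(-1/191) + 1/40 = -24964/191 + 1/40 = -998369/7640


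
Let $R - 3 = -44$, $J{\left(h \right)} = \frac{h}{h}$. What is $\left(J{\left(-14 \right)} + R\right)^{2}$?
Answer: $1600$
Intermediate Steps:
$J{\left(h \right)} = 1$
$R = -41$ ($R = 3 - 44 = -41$)
$\left(J{\left(-14 \right)} + R\right)^{2} = \left(1 - 41\right)^{2} = \left(-40\right)^{2} = 1600$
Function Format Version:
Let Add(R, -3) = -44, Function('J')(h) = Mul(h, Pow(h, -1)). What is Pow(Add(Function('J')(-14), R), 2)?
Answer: 1600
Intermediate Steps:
Function('J')(h) = 1
R = -41 (R = Add(3, -44) = -41)
Pow(Add(Function('J')(-14), R), 2) = Pow(Add(1, -41), 2) = Pow(-40, 2) = 1600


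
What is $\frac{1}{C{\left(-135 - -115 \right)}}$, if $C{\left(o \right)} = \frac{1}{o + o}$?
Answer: $-40$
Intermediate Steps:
$C{\left(o \right)} = \frac{1}{2 o}$
$\frac{1}{C{\left(-135 - -115 \right)}} = \frac{1}{\frac{1}{2} \frac{1}{-135 - -115}} = \frac{1}{\frac{1}{2} \frac{1}{-135 + 115}} = \frac{1}{\frac{1}{2} \frac{1}{-20}} = \frac{1}{\frac{1}{2} \left(- \frac{1}{20}\right)} = \frac{1}{- \frac{1}{40}} = -40$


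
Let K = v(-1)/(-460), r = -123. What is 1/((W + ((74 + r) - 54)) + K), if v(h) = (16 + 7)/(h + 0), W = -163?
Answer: -20/5319 ≈ -0.0037601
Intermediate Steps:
v(h) = 23/h
K = 1/20 (K = (23/(-1))/(-460) = (23*(-1))*(-1/460) = -23*(-1/460) = 1/20 ≈ 0.050000)
1/((W + ((74 + r) - 54)) + K) = 1/((-163 + ((74 - 123) - 54)) + 1/20) = 1/((-163 + (-49 - 54)) + 1/20) = 1/((-163 - 103) + 1/20) = 1/(-266 + 1/20) = 1/(-5319/20) = -20/5319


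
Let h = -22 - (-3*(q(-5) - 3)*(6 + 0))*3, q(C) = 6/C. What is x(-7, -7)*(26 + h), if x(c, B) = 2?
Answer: -2228/5 ≈ -445.60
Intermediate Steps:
h = -1244/5 (h = -22 - (-3*(6/(-5) - 3)*(6 + 0))*3 = -22 - (-3*(6*(-⅕) - 3)*6)*3 = -22 - (-3*(-6/5 - 3)*6)*3 = -22 - (-(-63)*6/5)*3 = -22 - (-3*(-126/5))*3 = -22 - 378*3/5 = -22 - 1*1134/5 = -22 - 1134/5 = -1244/5 ≈ -248.80)
x(-7, -7)*(26 + h) = 2*(26 - 1244/5) = 2*(-1114/5) = -2228/5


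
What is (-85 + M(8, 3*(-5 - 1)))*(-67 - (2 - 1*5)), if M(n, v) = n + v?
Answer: 6080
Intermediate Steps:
(-85 + M(8, 3*(-5 - 1)))*(-67 - (2 - 1*5)) = (-85 + (8 + 3*(-5 - 1)))*(-67 - (2 - 1*5)) = (-85 + (8 + 3*(-6)))*(-67 - (2 - 5)) = (-85 + (8 - 18))*(-67 - 1*(-3)) = (-85 - 10)*(-67 + 3) = -95*(-64) = 6080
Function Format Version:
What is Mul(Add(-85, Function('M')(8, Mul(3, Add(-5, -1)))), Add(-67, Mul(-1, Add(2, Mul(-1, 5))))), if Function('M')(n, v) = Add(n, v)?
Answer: 6080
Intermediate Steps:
Mul(Add(-85, Function('M')(8, Mul(3, Add(-5, -1)))), Add(-67, Mul(-1, Add(2, Mul(-1, 5))))) = Mul(Add(-85, Add(8, Mul(3, Add(-5, -1)))), Add(-67, Mul(-1, Add(2, Mul(-1, 5))))) = Mul(Add(-85, Add(8, Mul(3, -6))), Add(-67, Mul(-1, Add(2, -5)))) = Mul(Add(-85, Add(8, -18)), Add(-67, Mul(-1, -3))) = Mul(Add(-85, -10), Add(-67, 3)) = Mul(-95, -64) = 6080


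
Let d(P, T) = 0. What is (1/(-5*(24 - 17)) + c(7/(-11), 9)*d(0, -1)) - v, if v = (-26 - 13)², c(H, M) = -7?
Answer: -53236/35 ≈ -1521.0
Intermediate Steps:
v = 1521 (v = (-39)² = 1521)
(1/(-5*(24 - 17)) + c(7/(-11), 9)*d(0, -1)) - v = (1/(-5*(24 - 17)) - 7*0) - 1*1521 = (1/(-5*7) + 0) - 1521 = (1/(-35) + 0) - 1521 = (-1/35 + 0) - 1521 = -1/35 - 1521 = -53236/35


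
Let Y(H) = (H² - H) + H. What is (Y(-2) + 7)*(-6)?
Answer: -66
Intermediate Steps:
Y(H) = H²
(Y(-2) + 7)*(-6) = ((-2)² + 7)*(-6) = (4 + 7)*(-6) = 11*(-6) = -66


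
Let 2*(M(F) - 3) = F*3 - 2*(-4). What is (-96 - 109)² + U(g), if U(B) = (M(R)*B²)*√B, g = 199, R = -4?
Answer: 42025 + 39601*√199 ≈ 6.0067e+5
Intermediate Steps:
M(F) = 7 + 3*F/2 (M(F) = 3 + (F*3 - 2*(-4))/2 = 3 + (3*F + 8)/2 = 3 + (8 + 3*F)/2 = 3 + (4 + 3*F/2) = 7 + 3*F/2)
U(B) = B^(5/2) (U(B) = ((7 + (3/2)*(-4))*B²)*√B = ((7 - 6)*B²)*√B = (1*B²)*√B = B²*√B = B^(5/2))
(-96 - 109)² + U(g) = (-96 - 109)² + 199^(5/2) = (-205)² + 39601*√199 = 42025 + 39601*√199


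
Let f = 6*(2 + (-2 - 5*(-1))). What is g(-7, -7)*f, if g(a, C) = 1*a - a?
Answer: 0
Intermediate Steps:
f = 30 (f = 6*(2 + (-2 + 5)) = 6*(2 + 3) = 6*5 = 30)
g(a, C) = 0 (g(a, C) = a - a = 0)
g(-7, -7)*f = 0*30 = 0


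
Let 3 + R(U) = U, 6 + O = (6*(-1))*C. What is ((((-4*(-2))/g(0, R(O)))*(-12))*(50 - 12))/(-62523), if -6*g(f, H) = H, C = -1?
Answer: 2432/20841 ≈ 0.11669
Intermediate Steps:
O = 0 (O = -6 + (6*(-1))*(-1) = -6 - 6*(-1) = -6 + 6 = 0)
R(U) = -3 + U
g(f, H) = -H/6
((((-4*(-2))/g(0, R(O)))*(-12))*(50 - 12))/(-62523) = ((((-4*(-2))/((-(-3 + 0)/6)))*(-12))*(50 - 12))/(-62523) = (((8/((-⅙*(-3))))*(-12))*38)*(-1/62523) = (((8/(½))*(-12))*38)*(-1/62523) = (((8*2)*(-12))*38)*(-1/62523) = ((16*(-12))*38)*(-1/62523) = -192*38*(-1/62523) = -7296*(-1/62523) = 2432/20841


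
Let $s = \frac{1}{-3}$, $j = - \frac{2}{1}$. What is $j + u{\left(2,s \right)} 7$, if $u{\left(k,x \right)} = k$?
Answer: $12$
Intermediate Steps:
$j = -2$ ($j = \left(-2\right) 1 = -2$)
$s = - \frac{1}{3} \approx -0.33333$
$j + u{\left(2,s \right)} 7 = -2 + 2 \cdot 7 = -2 + 14 = 12$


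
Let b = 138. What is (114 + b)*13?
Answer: 3276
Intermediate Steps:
(114 + b)*13 = (114 + 138)*13 = 252*13 = 3276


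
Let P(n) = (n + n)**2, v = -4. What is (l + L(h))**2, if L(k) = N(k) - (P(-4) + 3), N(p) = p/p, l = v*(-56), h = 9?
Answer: 24964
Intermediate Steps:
l = 224 (l = -4*(-56) = 224)
P(n) = 4*n**2 (P(n) = (2*n)**2 = 4*n**2)
N(p) = 1
L(k) = -66 (L(k) = 1 - (4*(-4)**2 + 3) = 1 - (4*16 + 3) = 1 - (64 + 3) = 1 - 1*67 = 1 - 67 = -66)
(l + L(h))**2 = (224 - 66)**2 = 158**2 = 24964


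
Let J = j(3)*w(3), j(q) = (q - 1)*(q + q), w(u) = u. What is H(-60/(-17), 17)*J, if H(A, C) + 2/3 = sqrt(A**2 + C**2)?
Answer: -24 + 36*sqrt(87121)/17 ≈ 601.05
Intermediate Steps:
j(q) = 2*q*(-1 + q) (j(q) = (-1 + q)*(2*q) = 2*q*(-1 + q))
H(A, C) = -2/3 + sqrt(A**2 + C**2)
J = 36 (J = (2*3*(-1 + 3))*3 = (2*3*2)*3 = 12*3 = 36)
H(-60/(-17), 17)*J = (-2/3 + sqrt((-60/(-17))**2 + 17**2))*36 = (-2/3 + sqrt((-60*(-1/17))**2 + 289))*36 = (-2/3 + sqrt((60/17)**2 + 289))*36 = (-2/3 + sqrt(3600/289 + 289))*36 = (-2/3 + sqrt(87121/289))*36 = (-2/3 + sqrt(87121)/17)*36 = -24 + 36*sqrt(87121)/17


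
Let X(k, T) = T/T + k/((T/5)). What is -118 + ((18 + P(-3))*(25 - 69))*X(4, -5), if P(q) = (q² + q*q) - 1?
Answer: 4502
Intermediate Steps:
P(q) = -1 + 2*q² (P(q) = (q² + q²) - 1 = 2*q² - 1 = -1 + 2*q²)
X(k, T) = 1 + 5*k/T (X(k, T) = 1 + k/((T*(⅕))) = 1 + k/((T/5)) = 1 + k*(5/T) = 1 + 5*k/T)
-118 + ((18 + P(-3))*(25 - 69))*X(4, -5) = -118 + ((18 + (-1 + 2*(-3)²))*(25 - 69))*((-5 + 5*4)/(-5)) = -118 + ((18 + (-1 + 2*9))*(-44))*(-(-5 + 20)/5) = -118 + ((18 + (-1 + 18))*(-44))*(-⅕*15) = -118 + ((18 + 17)*(-44))*(-3) = -118 + (35*(-44))*(-3) = -118 - 1540*(-3) = -118 + 4620 = 4502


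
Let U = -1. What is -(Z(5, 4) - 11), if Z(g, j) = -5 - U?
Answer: 15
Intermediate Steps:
Z(g, j) = -4 (Z(g, j) = -5 - 1*(-1) = -5 + 1 = -4)
-(Z(5, 4) - 11) = -(-4 - 11) = -1*(-15) = 15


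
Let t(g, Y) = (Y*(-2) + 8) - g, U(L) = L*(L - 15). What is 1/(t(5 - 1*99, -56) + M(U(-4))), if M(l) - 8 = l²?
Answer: 1/5998 ≈ 0.00016672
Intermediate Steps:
U(L) = L*(-15 + L)
M(l) = 8 + l²
t(g, Y) = 8 - g - 2*Y (t(g, Y) = (-2*Y + 8) - g = (8 - 2*Y) - g = 8 - g - 2*Y)
1/(t(5 - 1*99, -56) + M(U(-4))) = 1/((8 - (5 - 1*99) - 2*(-56)) + (8 + (-4*(-15 - 4))²)) = 1/((8 - (5 - 99) + 112) + (8 + (-4*(-19))²)) = 1/((8 - 1*(-94) + 112) + (8 + 76²)) = 1/((8 + 94 + 112) + (8 + 5776)) = 1/(214 + 5784) = 1/5998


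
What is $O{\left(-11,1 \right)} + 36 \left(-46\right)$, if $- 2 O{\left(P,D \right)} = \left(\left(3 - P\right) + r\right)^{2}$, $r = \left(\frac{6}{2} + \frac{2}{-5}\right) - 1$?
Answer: $- \frac{44442}{25} \approx -1777.7$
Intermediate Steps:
$r = \frac{8}{5}$ ($r = \left(6 \cdot \frac{1}{2} + 2 \left(- \frac{1}{5}\right)\right) - 1 = \left(3 - \frac{2}{5}\right) - 1 = \frac{13}{5} - 1 = \frac{8}{5} \approx 1.6$)
$O{\left(P,D \right)} = - \frac{\left(\frac{23}{5} - P\right)^{2}}{2}$ ($O{\left(P,D \right)} = - \frac{\left(\left(3 - P\right) + \frac{8}{5}\right)^{2}}{2} = - \frac{\left(\frac{23}{5} - P\right)^{2}}{2}$)
$O{\left(-11,1 \right)} + 36 \left(-46\right) = - \frac{\left(-23 + 5 \left(-11\right)\right)^{2}}{50} + 36 \left(-46\right) = - \frac{\left(-23 - 55\right)^{2}}{50} - 1656 = - \frac{\left(-78\right)^{2}}{50} - 1656 = \left(- \frac{1}{50}\right) 6084 - 1656 = - \frac{3042}{25} - 1656 = - \frac{44442}{25}$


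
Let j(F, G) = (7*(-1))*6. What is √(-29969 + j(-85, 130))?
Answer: I*√30011 ≈ 173.24*I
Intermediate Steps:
j(F, G) = -42 (j(F, G) = -7*6 = -42)
√(-29969 + j(-85, 130)) = √(-29969 - 42) = √(-30011) = I*√30011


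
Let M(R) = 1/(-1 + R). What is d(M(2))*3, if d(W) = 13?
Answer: 39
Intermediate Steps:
d(M(2))*3 = 13*3 = 39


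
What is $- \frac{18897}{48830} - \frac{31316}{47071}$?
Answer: $- \frac{2418660967}{2298476930} \approx -1.0523$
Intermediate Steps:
$- \frac{18897}{48830} - \frac{31316}{47071} = - \frac{2418660967}{2298476930}$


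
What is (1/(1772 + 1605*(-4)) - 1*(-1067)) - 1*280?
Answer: 3657975/4648 ≈ 787.00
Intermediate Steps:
(1/(1772 + 1605*(-4)) - 1*(-1067)) - 1*280 = (1/(1772 - 6420) + 1067) - 280 = (1/(-4648) + 1067) - 280 = (-1/4648 + 1067) - 280 = 4959415/4648 - 280 = 3657975/4648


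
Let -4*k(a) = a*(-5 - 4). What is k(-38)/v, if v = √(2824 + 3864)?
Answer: -9*√418/176 ≈ -1.0455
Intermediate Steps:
k(a) = 9*a/4 (k(a) = -a*(-5 - 4)/4 = -a*(-9)/4 = -(-9)*a/4 = 9*a/4)
v = 4*√418 (v = √6688 = 4*√418 ≈ 81.780)
k(-38)/v = ((9/4)*(-38))/((4*√418)) = -9*√418/176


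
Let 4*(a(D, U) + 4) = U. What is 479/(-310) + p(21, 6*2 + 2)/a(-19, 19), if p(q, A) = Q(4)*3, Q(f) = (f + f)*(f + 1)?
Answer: 49121/310 ≈ 158.45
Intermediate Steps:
Q(f) = 2*f*(1 + f) (Q(f) = (2*f)*(1 + f) = 2*f*(1 + f))
p(q, A) = 120 (p(q, A) = (2*4*(1 + 4))*3 = (2*4*5)*3 = 40*3 = 120)
a(D, U) = -4 + U/4
479/(-310) + p(21, 6*2 + 2)/a(-19, 19) = 479/(-310) + 120/(-4 + (¼)*19) = 479*(-1/310) + 120/(-4 + 19/4) = -479/310 + 120/(¾) = -479/310 + 120*(4/3) = -479/310 + 160 = 49121/310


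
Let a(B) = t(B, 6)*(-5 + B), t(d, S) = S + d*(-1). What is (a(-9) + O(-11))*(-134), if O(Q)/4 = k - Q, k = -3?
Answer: 23852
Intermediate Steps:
t(d, S) = S - d
a(B) = (-5 + B)*(6 - B) (a(B) = (6 - B)*(-5 + B) = (-5 + B)*(6 - B))
O(Q) = -12 - 4*Q (O(Q) = 4*(-3 - Q) = -12 - 4*Q)
(a(-9) + O(-11))*(-134) = (-(-6 - 9)*(-5 - 9) + (-12 - 4*(-11)))*(-134) = (-1*(-15)*(-14) + (-12 + 44))*(-134) = (-210 + 32)*(-134) = -178*(-134) = 23852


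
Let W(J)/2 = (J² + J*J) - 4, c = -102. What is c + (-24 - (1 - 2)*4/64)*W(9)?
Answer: -30665/4 ≈ -7666.3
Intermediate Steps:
W(J) = -8 + 4*J² (W(J) = 2*((J² + J*J) - 4) = 2*((J² + J²) - 4) = 2*(2*J² - 4) = 2*(-4 + 2*J²) = -8 + 4*J²)
c + (-24 - (1 - 2)*4/64)*W(9) = -102 + (-24 - (1 - 2)*4/64)*(-8 + 4*9²) = -102 + (-24 - (-1*4)/64)*(-8 + 4*81) = -102 + (-24 - (-4)/64)*(-8 + 324) = -102 + (-24 - 1*(-1/16))*316 = -102 + (-24 + 1/16)*316 = -102 - 383/16*316 = -102 - 30257/4 = -30665/4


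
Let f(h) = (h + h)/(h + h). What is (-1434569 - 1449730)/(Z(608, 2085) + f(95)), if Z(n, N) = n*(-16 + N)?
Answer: -2884299/1257953 ≈ -2.2929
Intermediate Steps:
f(h) = 1 (f(h) = (2*h)/((2*h)) = (2*h)*(1/(2*h)) = 1)
(-1434569 - 1449730)/(Z(608, 2085) + f(95)) = (-1434569 - 1449730)/(608*(-16 + 2085) + 1) = -2884299/(608*2069 + 1) = -2884299/(1257952 + 1) = -2884299/1257953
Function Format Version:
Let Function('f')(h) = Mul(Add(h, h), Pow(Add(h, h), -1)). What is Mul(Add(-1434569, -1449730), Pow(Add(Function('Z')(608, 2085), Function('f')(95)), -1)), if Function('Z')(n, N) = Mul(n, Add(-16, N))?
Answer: Rational(-2884299, 1257953) ≈ -2.2929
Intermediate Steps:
Function('f')(h) = 1 (Function('f')(h) = Mul(Mul(2, h), Pow(Mul(2, h), -1)) = Mul(Mul(2, h), Mul(Rational(1, 2), Pow(h, -1))) = 1)
Mul(Add(-1434569, -1449730), Pow(Add(Function('Z')(608, 2085), Function('f')(95)), -1)) = Mul(Add(-1434569, -1449730), Pow(Add(Mul(608, Add(-16, 2085)), 1), -1)) = Mul(-2884299, Pow(Add(Mul(608, 2069), 1), -1)) = Mul(-2884299, Pow(Add(1257952, 1), -1)) = Mul(-2884299, Pow(1257953, -1)) = Mul(-2884299, Rational(1, 1257953)) = Rational(-2884299, 1257953)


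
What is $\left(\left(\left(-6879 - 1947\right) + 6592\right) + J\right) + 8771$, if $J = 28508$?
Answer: $35045$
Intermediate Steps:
$\left(\left(\left(-6879 - 1947\right) + 6592\right) + J\right) + 8771 = \left(\left(\left(-6879 - 1947\right) + 6592\right) + 28508\right) + 8771 = \left(\left(-8826 + 6592\right) + 28508\right) + 8771 = \left(-2234 + 28508\right) + 8771 = 26274 + 8771 = 35045$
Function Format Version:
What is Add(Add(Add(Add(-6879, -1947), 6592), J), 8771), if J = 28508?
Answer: 35045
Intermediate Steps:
Add(Add(Add(Add(-6879, -1947), 6592), J), 8771) = Add(Add(Add(Add(-6879, -1947), 6592), 28508), 8771) = Add(Add(Add(-8826, 6592), 28508), 8771) = Add(Add(-2234, 28508), 8771) = Add(26274, 8771) = 35045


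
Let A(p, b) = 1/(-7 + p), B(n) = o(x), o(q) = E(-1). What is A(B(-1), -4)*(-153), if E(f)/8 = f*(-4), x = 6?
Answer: -153/25 ≈ -6.1200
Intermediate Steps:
E(f) = -32*f (E(f) = 8*(f*(-4)) = 8*(-4*f) = -32*f)
o(q) = 32 (o(q) = -32*(-1) = 32)
B(n) = 32
A(B(-1), -4)*(-153) = -153/(-7 + 32) = -153/25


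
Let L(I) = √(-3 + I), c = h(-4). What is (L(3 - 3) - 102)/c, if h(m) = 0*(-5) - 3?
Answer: 34 - I*√3/3 ≈ 34.0 - 0.57735*I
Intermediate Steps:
h(m) = -3 (h(m) = 0 - 3 = -3)
c = -3
(L(3 - 3) - 102)/c = (√(-3 + (3 - 3)) - 102)/(-3) = -(√(-3 + 0) - 102)/3 = -(√(-3) - 102)/3 = -(I*√3 - 102)/3 = -(-102 + I*√3)/3 = 34 - I*√3/3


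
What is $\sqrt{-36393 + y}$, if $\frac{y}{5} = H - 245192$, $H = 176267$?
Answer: $i \sqrt{381018} \approx 617.27 i$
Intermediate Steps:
$y = -344625$ ($y = 5 \left(176267 - 245192\right) = 5 \left(-68925\right) = -344625$)
$\sqrt{-36393 + y} = \sqrt{-36393 - 344625} = \sqrt{-381018} = i \sqrt{381018}$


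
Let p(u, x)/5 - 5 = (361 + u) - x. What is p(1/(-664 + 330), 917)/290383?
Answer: -920175/96987922 ≈ -0.0094875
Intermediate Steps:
p(u, x) = 1830 - 5*x + 5*u (p(u, x) = 25 + 5*((361 + u) - x) = 25 + 5*(361 + u - x) = 25 + (1805 - 5*x + 5*u) = 1830 - 5*x + 5*u)
p(1/(-664 + 330), 917)/290383 = (1830 - 5*917 + 5/(-664 + 330))/290383 = (1830 - 4585 + 5/(-334))*(1/290383) = (1830 - 4585 + 5*(-1/334))*(1/290383) = (1830 - 4585 - 5/334)*(1/290383) = -920175/334*1/290383 = -920175/96987922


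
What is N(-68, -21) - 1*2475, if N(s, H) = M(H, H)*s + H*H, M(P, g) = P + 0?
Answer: -606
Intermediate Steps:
M(P, g) = P
N(s, H) = H² + H*s (N(s, H) = H*s + H*H = H*s + H² = H² + H*s)
N(-68, -21) - 1*2475 = -21*(-21 - 68) - 1*2475 = -21*(-89) - 2475 = 1869 - 2475 = -606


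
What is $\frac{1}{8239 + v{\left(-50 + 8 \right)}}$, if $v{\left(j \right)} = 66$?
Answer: $\frac{1}{8305} \approx 0.00012041$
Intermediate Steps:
$\frac{1}{8239 + v{\left(-50 + 8 \right)}} = \frac{1}{8239 + 66} = \frac{1}{8305}$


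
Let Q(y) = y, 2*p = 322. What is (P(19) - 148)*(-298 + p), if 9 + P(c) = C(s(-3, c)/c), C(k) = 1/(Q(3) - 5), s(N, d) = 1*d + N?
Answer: 43155/2 ≈ 21578.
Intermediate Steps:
p = 161 (p = (½)*322 = 161)
s(N, d) = N + d (s(N, d) = d + N = N + d)
C(k) = -½ (C(k) = 1/(3 - 5) = 1/(-2) = -½)
P(c) = -19/2 (P(c) = -9 - ½ = -19/2)
(P(19) - 148)*(-298 + p) = (-19/2 - 148)*(-298 + 161) = -315/2*(-137) = 43155/2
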